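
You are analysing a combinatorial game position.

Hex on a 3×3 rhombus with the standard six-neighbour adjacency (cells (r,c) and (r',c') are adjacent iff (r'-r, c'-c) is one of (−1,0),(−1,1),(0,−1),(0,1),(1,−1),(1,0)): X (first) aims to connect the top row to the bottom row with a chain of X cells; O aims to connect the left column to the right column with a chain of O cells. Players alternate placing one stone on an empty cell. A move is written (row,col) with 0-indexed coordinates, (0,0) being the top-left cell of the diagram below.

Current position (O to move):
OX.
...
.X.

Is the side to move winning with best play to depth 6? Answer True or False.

O winning at [OX./.../.X.]: True

ply 1, O at OX./.../.X. | (0,2)=-1→OXO/.../.X.; (1,0)=-1→OX./O../.X.; (1,1)=+1→OX./.O./.X.*; (1,2)=-1→OX./..O/.X.; (2,0)=-1→OX./.../OX.; (2,2)=-1→OX./.../.XO
ply 2, X at OX./.O./.X. | (0,2)=-1→OXX/.O./.X.*; (1,0)=-1→OX./XO./.X.; (1,2)=-1→OX./.OX/.X.; (2,0)=-1→OX./.O./XX.; (2,2)=-1→OX./.O./.XX
ply 3, O at OXX/.O./.X. | (1,0)=-1→OXX/OO./.X.; (1,2)=+1→OXX/.OO/.X.*; (2,0)=-1→OXX/.O./OX.; (2,2)=-1→OXX/.O./.XO
ply 4, X at OXX/.OO/.X. | (1,0)=-1→OXX/XOO/.X.*; (2,0)=-1→OXX/.OO/XX.; (2,2)=-1→OXX/.OO/.XX
ply 5, O at OXX/XOO/.X. | (2,0)=+1→OXX/XOO/OX.*; (2,2)=-1→OXX/XOO/.XO
ply 6: OXX/XOO/OX. is terminal -1 (X); from OX./.../.X. depth 6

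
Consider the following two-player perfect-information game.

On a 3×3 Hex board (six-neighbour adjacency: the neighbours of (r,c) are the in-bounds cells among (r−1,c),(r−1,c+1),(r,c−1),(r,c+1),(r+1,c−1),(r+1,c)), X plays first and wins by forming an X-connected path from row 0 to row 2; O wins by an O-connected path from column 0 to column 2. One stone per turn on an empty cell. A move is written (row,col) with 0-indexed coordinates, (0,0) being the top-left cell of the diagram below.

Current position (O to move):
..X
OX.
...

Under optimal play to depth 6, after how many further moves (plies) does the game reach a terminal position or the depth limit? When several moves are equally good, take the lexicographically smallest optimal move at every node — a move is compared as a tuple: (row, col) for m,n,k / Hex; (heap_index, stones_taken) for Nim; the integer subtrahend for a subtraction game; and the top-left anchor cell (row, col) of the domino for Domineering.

PV length from [..X/OX./...]: 4 plies

p1 O@[..X/OX./...]: (0,0)[O.X/OX./...]-1* (0,1)[.OX/OX./...]-1 (1,2)[..X/OXO/...]-1 (2,0)[..X/OX./O..]-1 (2,1)[..X/OX./.O.]-1 (2,2)[..X/OX./..O]-1
p2 X@[O.X/OX./...]: (0,1)[OXX/OX./...]+1* (1,2)[O.X/OXX/...]+1 (2,0)[O.X/OX./X..]+1 (2,1)[O.X/OX./.X.]+1 (2,2)[O.X/OX./..X]+1
p3 O@[OXX/OX./...]: (1,2)[OXX/OXO/...]-1* (2,0)[OXX/OX./O..]-1 (2,1)[OXX/OX./.O.]-1 (2,2)[OXX/OX./..O]-1
p4 X@[OXX/OXO/...]: (2,0)[OXX/OXO/X..]+1* (2,1)[OXX/OXO/.X.]+1 (2,2)[OXX/OXO/..X]+1
p5 O@[OXX/OXO/X..] terminal -1; root [..X/OX./...] d6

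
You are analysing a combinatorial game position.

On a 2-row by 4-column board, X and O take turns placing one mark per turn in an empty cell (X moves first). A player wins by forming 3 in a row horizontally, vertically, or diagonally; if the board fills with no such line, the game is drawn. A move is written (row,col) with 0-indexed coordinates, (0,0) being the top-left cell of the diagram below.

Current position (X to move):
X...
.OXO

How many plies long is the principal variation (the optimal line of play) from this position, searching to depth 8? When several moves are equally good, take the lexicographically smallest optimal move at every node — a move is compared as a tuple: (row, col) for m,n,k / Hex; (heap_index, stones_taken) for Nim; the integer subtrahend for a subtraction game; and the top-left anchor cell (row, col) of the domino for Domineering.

PV length from [X.../.OXO]: 4 plies

[X.../.OXO] X move#1: (0,1):+0/XX../.OXO*, (0,2):+0/X.X./.OXO, (0,3):+0/X..X/.OXO, (1,0):+0/X.../XOXO
[XX../.OXO] O move#2: (0,2):+0/XXO./.OXO*, (0,3):-1/XX.O/.OXO, (1,0):-1/XX../OOXO
[XXO./.OXO] X move#3: (0,3):+0/XXOX/.OXO*, (1,0):+0/XXO./XOXO
[XXOX/.OXO] O move#4: (1,0):+0/XXOX/OOXO*
[XXOX/OOXO] end (terminal +0, X#5); searched X.../.OXO to 8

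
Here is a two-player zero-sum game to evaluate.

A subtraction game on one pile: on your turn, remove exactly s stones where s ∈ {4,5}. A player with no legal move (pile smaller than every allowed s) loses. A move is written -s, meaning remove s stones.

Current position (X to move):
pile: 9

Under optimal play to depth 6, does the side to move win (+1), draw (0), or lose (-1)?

[9] X move#1: -4:-1/5*, -5:-1/4
[5] O move#2: -4:+1/1*, -5:+1/0
[1] end (terminal -1, X#3); searched 9 to 6

value(9, X) = -1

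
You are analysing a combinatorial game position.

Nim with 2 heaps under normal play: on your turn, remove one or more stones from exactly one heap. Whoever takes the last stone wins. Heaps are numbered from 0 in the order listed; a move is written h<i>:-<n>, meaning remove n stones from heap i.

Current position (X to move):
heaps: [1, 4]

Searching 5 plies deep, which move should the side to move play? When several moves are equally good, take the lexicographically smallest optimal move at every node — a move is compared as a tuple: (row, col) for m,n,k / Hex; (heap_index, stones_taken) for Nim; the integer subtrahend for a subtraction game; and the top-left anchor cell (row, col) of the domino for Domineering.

[(1,4)] X move#1: h0:-1:-1/(0,4), h1:-1:-1/(1,3), h1:-2:-1/(1,2), h1:-3:+1/(1,1)*, h1:-4:-1/(1,0)
[(1,1)] O move#2: h0:-1:-1/(0,1)*, h1:-1:-1/(1,0)
[(0,1)] X move#3: h1:-1:+1/(0,0)*
[(0,0)] end (terminal -1, O#4); searched (1,4) to 5

X's best at [(1,4)]: h1:-3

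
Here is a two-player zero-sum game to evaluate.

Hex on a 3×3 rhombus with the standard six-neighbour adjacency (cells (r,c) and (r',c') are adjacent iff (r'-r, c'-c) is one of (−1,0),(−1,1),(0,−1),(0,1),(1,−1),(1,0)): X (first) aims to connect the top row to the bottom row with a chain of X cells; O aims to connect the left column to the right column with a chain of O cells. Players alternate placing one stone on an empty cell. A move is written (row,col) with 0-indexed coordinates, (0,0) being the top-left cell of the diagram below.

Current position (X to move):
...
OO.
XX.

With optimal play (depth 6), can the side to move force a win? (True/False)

X winning at [.../OO./XX.]: False

ply 1, X at .../OO./XX. | (0,0)=-1→X../OO./XX.*; (0,1)=-1→.X./OO./XX.; (0,2)=-1→..X/OO./XX.; (1,2)=-1→.../OOX/XX.; (2,2)=-1→.../OO./XXX
ply 2, O at X../OO./XX. | (0,1)=+1→XO./OO./XX.*; (0,2)=+1→X.O/OO./XX.; (1,2)=+1→X../OOO/XX.; (2,2)=+1→X../OO./XXO
ply 3, X at XO./OO./XX. | (0,2)=-1→XOX/OO./XX.*; (1,2)=-1→XO./OOX/XX.; (2,2)=-1→XO./OO./XXX
ply 4, O at XOX/OO./XX. | (1,2)=+1→XOX/OOO/XX.*; (2,2)=-1→XOX/OO./XXO
ply 5: XOX/OOO/XX. is terminal -1 (X); from .../OO./XX. depth 6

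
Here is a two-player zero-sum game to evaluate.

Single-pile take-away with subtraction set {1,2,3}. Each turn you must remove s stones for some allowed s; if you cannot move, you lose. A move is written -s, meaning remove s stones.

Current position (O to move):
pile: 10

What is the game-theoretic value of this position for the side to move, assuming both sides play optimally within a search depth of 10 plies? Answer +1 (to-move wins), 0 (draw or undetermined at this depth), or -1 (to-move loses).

[10] O move#1: -1:-1/9, -2:+1/8*, -3:-1/7
[8] X move#2: -1:-1/7*, -2:-1/6, -3:-1/5
[7] O move#3: -1:-1/6, -2:-1/5, -3:+1/4*
[4] X move#4: -1:-1/3*, -2:-1/2, -3:-1/1
[3] O move#5: -1:-1/2, -2:-1/1, -3:+1/0*
[0] end (terminal -1, X#6); searched 10 to 10

value(10, O) = +1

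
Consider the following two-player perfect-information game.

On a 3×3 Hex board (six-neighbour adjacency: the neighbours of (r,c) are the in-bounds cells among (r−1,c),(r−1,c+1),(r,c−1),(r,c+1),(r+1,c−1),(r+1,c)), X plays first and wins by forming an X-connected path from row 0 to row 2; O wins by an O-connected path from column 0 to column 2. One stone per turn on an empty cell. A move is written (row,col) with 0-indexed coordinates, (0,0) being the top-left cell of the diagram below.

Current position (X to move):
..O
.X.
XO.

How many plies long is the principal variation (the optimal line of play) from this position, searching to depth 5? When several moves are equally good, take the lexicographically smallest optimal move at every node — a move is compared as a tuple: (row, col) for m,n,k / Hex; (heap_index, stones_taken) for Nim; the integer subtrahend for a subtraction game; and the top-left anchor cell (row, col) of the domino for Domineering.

PV length from [..O/.X./XO.]: 3 plies

p1 X@[..O/.X./XO.]: (0,0)[X.O/.X./XO.]+1* (0,1)[.XO/.X./XO.]+1 (1,0)[..O/XX./XO.]+1 (1,2)[..O/.XX/XO.]-1 (2,2)[..O/.X./XOX]-1
p2 O@[X.O/.X./XO.]: (0,1)[XOO/.X./XO.]-1* (1,0)[X.O/OX./XO.]-1 (1,2)[X.O/.XO/XO.]-1 (2,2)[X.O/.X./XOO]-1
p3 X@[XOO/.X./XO.]: (1,0)[XOO/XX./XO.]+1* (1,2)[XOO/.XX/XO.]-1 (2,2)[XOO/.X./XOX]-1
p4 O@[XOO/XX./XO.] terminal -1; root [..O/.X./XO.] d5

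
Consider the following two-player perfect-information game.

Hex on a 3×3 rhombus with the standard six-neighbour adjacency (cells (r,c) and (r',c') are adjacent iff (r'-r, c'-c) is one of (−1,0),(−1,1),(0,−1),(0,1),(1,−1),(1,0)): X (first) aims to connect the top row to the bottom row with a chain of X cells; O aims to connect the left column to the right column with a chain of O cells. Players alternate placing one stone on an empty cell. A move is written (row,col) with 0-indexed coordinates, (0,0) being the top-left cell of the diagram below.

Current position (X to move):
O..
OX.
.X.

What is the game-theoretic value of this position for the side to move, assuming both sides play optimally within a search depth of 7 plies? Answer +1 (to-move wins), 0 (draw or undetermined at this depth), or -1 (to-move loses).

[O../OX./.X.] X move#1: (0,1):+1/OX./OX./.X.*, (0,2):+1/O.X/OX./.X., (1,2):+1/O../OXX/.X., (2,0):+1/O../OX./XX., (2,2):+1/O../OX./.XX
[OX./OX./.X.] end (terminal -1, O#2); searched O../OX./.X. to 7

value(O../OX./.X., X) = +1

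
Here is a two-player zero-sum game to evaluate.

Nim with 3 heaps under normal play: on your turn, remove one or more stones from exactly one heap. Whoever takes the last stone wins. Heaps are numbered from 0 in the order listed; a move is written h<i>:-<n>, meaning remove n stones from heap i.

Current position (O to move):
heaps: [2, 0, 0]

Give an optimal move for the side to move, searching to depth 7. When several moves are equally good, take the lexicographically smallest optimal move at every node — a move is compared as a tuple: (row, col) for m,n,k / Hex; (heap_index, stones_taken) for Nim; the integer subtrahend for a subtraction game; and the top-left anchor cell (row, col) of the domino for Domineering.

O's best at [(2,0,0)]: h0:-2

[(2,0,0)] O move#1: h0:-1:-1/(1,0,0), h0:-2:+1/(0,0,0)*
[(0,0,0)] end (terminal -1, X#2); searched (2,0,0) to 7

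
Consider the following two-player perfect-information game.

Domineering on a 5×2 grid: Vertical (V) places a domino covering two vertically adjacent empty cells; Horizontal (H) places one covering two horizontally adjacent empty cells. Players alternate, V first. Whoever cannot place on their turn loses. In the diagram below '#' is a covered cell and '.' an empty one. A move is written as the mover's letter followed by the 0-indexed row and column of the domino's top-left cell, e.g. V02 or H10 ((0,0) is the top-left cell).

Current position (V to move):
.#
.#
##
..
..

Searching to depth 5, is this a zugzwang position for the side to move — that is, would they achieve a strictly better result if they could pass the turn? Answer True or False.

ply 1, V at .#/.#/##/../.. | V00=-1→##/##/##/../..; V30=+1→.#/.#/##/#./#.*; V31=+1→.#/.#/##/.#/.#
ply 2: .#/.#/##/#./#. is terminal -1 (H); from .#/.#/##/../.. depth 5
if V skipped the turn, H would face:
~ ply 1, H at .#/.#/##/../.. | H30=+1→.#/.#/##/##/..*; H40=+1→.#/.#/##/../##
~ ply 2, V at .#/.#/##/##/.. | V00=-1→##/##/##/##/..*
~ ply 3, H at ##/##/##/##/.. | H40=+1→##/##/##/##/##*
~ ply 4: ##/##/##/##/## is terminal -1 (V); from .#/.#/##/../.. depth 5
compare (V): move=+1 vs pass=-1

zugzwang(.#/.#/##/../.., V) = False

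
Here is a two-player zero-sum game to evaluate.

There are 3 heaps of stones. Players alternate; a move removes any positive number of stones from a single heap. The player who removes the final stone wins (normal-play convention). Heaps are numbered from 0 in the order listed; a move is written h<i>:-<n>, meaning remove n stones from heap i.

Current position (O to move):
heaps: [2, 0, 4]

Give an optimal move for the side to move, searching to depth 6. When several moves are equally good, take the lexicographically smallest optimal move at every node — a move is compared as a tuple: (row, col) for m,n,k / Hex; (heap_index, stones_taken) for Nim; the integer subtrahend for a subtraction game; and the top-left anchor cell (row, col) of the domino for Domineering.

O's best at [(2,0,4)]: h2:-2

p1 O@[(2,0,4)]: h0:-1[(1,0,4)]-1 h0:-2[(0,0,4)]-1 h2:-1[(2,0,3)]-1 h2:-2[(2,0,2)]+1* h2:-3[(2,0,1)]-1 h2:-4[(2,0,0)]-1
p2 X@[(2,0,2)]: h0:-1[(1,0,2)]-1* h0:-2[(0,0,2)]-1 h2:-1[(2,0,1)]-1 h2:-2[(2,0,0)]-1
p3 O@[(1,0,2)]: h0:-1[(0,0,2)]-1 h2:-1[(1,0,1)]+1* h2:-2[(1,0,0)]-1
p4 X@[(1,0,1)]: h0:-1[(0,0,1)]-1* h2:-1[(1,0,0)]-1
p5 O@[(0,0,1)]: h2:-1[(0,0,0)]+1*
p6 X@[(0,0,0)] terminal -1; root [(2,0,4)] d6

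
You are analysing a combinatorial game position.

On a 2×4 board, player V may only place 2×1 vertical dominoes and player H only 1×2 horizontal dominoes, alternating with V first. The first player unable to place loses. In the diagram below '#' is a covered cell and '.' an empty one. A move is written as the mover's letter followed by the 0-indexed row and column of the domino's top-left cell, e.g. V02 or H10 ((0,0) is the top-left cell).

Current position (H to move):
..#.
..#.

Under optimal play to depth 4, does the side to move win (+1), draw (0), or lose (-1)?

p1 H@[..#./..#.]: H00[###./..#.]+1* H10[..#./###.]+1
p2 V@[###./..#.]: V03[####/..##]-1*
p3 H@[####/..##]: H10[####/####]+1*
p4 V@[####/####] terminal -1; root [..#./..#.] d4

value(..#./..#., H) = +1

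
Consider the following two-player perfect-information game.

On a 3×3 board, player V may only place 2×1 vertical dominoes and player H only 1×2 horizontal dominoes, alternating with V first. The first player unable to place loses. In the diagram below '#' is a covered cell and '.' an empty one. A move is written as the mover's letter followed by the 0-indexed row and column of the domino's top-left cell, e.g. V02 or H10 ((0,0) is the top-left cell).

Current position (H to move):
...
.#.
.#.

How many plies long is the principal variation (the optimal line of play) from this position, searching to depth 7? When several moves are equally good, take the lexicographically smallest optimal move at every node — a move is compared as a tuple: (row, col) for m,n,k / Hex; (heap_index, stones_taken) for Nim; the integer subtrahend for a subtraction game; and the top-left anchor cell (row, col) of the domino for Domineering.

p1 H@[.../.#./.#.]: H00[##./.#./.#.]-1* H01[.##/.#./.#.]-1
p2 V@[##./.#./.#.]: V02[###/.##/.#.]+1* V10[##./##./##.]+1 V12[##./.##/.##]+1
p3 H@[###/.##/.#.] terminal -1; root [.../.#./.#.] d7

PV length from [.../.#./.#.]: 2 plies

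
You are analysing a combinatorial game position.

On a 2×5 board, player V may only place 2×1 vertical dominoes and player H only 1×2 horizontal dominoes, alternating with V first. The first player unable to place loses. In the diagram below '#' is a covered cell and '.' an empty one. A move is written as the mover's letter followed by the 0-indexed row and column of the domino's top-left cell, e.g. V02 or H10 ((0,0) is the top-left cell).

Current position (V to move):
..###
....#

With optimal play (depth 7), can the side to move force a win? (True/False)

V winning at [..###/....#]: True

ply 1, V at ..###/....# | V00=-1→#.###/#...#; V01=+1→.####/.#..#*
ply 2, H at .####/.#..# | H12=-1→.####/.####*
ply 3, V at .####/.#### | V00=+1→#####/#####*
ply 4: #####/##### is terminal -1 (H); from ..###/....# depth 7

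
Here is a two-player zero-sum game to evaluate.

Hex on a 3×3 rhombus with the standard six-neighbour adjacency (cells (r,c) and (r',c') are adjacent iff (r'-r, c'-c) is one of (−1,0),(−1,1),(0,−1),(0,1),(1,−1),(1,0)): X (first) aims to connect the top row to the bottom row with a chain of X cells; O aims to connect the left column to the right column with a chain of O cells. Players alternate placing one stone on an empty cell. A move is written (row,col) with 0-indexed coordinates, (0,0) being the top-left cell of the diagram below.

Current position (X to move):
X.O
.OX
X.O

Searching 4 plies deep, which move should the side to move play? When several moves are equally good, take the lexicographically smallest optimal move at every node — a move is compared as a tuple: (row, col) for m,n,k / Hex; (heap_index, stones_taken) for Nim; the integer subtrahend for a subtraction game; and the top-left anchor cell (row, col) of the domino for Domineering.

X's best at [X.O/.OX/X.O]: (1,0)

ply 1, X at X.O/.OX/X.O | (0,1)=-1→XXO/.OX/X.O; (1,0)=+1→X.O/XOX/X.O*; (2,1)=-1→X.O/.OX/XXO
ply 2: X.O/XOX/X.O is terminal -1 (O); from X.O/.OX/X.O depth 4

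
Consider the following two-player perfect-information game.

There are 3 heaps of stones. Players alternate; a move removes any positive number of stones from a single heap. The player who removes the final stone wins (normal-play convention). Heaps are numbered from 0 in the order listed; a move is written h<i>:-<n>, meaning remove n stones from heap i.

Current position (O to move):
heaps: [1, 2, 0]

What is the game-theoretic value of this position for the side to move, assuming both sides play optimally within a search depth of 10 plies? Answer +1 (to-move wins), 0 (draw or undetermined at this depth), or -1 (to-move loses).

p1 O@[(1,2,0)]: h0:-1[(0,2,0)]-1 h1:-1[(1,1,0)]+1* h1:-2[(1,0,0)]-1
p2 X@[(1,1,0)]: h0:-1[(0,1,0)]-1* h1:-1[(1,0,0)]-1
p3 O@[(0,1,0)]: h1:-1[(0,0,0)]+1*
p4 X@[(0,0,0)] terminal -1; root [(1,2,0)] d10

value((1,2,0), O) = +1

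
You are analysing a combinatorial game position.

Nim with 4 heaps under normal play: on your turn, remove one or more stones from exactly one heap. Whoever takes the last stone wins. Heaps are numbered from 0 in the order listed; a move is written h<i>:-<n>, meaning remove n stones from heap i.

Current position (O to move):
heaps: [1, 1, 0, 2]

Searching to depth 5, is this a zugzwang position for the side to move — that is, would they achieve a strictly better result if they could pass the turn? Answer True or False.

p1 O@[(1,1,0,2)]: h0:-1[(0,1,0,2)]-1 h1:-1[(1,0,0,2)]-1 h3:-1[(1,1,0,1)]-1 h3:-2[(1,1,0,0)]+1*
p2 X@[(1,1,0,0)]: h0:-1[(0,1,0,0)]-1* h1:-1[(1,0,0,0)]-1
p3 O@[(0,1,0,0)]: h1:-1[(0,0,0,0)]+1*
p4 X@[(0,0,0,0)] terminal -1; root [(1,1,0,2)] d5
if O skipped the turn, X would face:
~ p1 X@[(1,1,0,2)]: h0:-1[(0,1,0,2)]-1 h1:-1[(1,0,0,2)]-1 h3:-1[(1,1,0,1)]-1 h3:-2[(1,1,0,0)]+1*
~ p2 O@[(1,1,0,0)]: h0:-1[(0,1,0,0)]-1* h1:-1[(1,0,0,0)]-1
~ p3 X@[(0,1,0,0)]: h1:-1[(0,0,0,0)]+1*
~ p4 O@[(0,0,0,0)] terminal -1; root [(1,1,0,2)] d5
compare (O): move=+1 vs pass=-1

zugzwang((1,1,0,2), O) = False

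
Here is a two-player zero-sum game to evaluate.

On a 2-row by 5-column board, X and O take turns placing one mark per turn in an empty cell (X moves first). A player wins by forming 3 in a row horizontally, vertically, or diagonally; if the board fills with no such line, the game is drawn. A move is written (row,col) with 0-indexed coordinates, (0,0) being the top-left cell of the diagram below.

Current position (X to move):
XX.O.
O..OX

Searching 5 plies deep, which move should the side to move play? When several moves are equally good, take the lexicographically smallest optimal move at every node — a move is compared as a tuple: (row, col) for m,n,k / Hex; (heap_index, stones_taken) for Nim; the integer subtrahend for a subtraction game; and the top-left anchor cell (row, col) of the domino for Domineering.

X's best at [XX.O./O..OX]: (0,2)

[XX.O./O..OX] X move#1: (0,2):+1/XXXO./O..OX*, (0,4):+0/XX.OX/O..OX, (1,1):+0/XX.O./OX.OX, (1,2):+0/XX.O./O.XOX
[XXXO./O..OX] end (terminal -1, O#2); searched XX.O./O..OX to 5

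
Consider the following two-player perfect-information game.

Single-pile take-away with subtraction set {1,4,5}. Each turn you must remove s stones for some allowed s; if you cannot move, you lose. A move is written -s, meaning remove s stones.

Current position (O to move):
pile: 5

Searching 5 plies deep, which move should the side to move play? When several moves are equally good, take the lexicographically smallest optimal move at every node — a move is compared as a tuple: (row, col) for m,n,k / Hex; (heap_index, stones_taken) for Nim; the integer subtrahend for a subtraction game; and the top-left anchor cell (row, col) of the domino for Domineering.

O's best at [5]: -5

ply 1, O at 5 | -1=-1→4; -4=-1→1; -5=+1→0*
ply 2: 0 is terminal -1 (X); from 5 depth 5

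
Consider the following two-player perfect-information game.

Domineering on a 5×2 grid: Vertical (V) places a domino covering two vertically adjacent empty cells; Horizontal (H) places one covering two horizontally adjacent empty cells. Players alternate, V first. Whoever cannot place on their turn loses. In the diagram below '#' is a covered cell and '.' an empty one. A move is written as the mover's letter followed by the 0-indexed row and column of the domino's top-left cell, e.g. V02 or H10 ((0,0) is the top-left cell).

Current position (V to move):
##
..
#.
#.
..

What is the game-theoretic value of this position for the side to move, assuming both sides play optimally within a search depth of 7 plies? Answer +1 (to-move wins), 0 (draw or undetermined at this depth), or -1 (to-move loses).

value(##/../#./#./.., V) = -1

ply 1, V at ##/../#./#./.. | V11=-1→##/.#/##/#./..*; V21=-1→##/../##/##/..; V31=-1→##/../#./##/.#
ply 2, H at ##/.#/##/#./.. | H40=+1→##/.#/##/#./##*
ply 3: ##/.#/##/#./## is terminal -1 (V); from ##/../#./#./.. depth 7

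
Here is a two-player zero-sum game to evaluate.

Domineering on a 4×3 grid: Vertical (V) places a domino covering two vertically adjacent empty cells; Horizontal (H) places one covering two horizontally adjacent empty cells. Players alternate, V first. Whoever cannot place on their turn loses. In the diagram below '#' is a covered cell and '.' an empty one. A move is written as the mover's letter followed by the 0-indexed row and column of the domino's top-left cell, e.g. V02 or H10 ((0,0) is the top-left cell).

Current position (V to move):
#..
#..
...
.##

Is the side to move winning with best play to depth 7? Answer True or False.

V winning at [#../#../.../.##]: True

p1 V@[#../#../.../.##]: V01[##./##./.../.##]+1* V02[#.#/#.#/.../.##]+1 V11[#../##./.#./.##]+1 V12[#../#.#/..#/.##]+1 V20[#../#../#../###]-1
p2 H@[##./##./.../.##]: H20[##./##./##./.##]-1* H21[##./##./.##/.##]-1
p3 V@[##./##./##./.##]: V02[###/###/##./.##]+1* V12[##./###/###/.##]+1
p4 H@[###/###/##./.##] terminal -1; root [#../#../.../.##] d7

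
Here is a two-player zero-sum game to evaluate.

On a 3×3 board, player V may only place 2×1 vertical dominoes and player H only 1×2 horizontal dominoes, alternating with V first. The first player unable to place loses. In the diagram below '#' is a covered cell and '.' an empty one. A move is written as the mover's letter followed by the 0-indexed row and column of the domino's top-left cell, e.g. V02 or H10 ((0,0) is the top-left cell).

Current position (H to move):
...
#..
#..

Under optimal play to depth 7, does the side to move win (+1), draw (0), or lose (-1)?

p1 H@[.../#../#..]: H00[##./#../#..]-1 H01[.##/#../#..]-1 H11[.../###/#..]+1* H21[.../#../###]-1
p2 V@[.../###/#..] terminal -1; root [.../#../#..] d7

value(.../#../#.., H) = +1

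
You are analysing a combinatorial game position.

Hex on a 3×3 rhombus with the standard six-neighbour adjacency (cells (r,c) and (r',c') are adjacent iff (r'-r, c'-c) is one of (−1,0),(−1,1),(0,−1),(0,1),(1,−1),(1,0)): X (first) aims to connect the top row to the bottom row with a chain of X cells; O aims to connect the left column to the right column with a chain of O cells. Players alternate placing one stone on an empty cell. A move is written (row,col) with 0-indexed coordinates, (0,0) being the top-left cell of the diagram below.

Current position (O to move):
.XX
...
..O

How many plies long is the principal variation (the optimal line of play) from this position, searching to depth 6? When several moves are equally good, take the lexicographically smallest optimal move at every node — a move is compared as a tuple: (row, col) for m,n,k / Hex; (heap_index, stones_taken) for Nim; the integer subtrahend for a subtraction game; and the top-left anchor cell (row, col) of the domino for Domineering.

PV length from [.XX/.../..O]: 5 plies

p1 O@[.XX/.../..O]: (0,0)[OXX/.../..O]-1 (1,0)[.XX/O../..O]-1 (1,1)[.XX/.O./..O]+1* (1,2)[.XX/..O/..O]-1 (2,0)[.XX/.../O.O]-1 (2,1)[.XX/.../.OO]-1
p2 X@[.XX/.O./..O]: (0,0)[XXX/.O./..O]-1* (1,0)[.XX/XO./..O]-1 (1,2)[.XX/.OX/..O]-1 (2,0)[.XX/.O./X.O]-1 (2,1)[.XX/.O./.XO]-1
p3 O@[XXX/.O./..O]: (1,0)[XXX/OO./..O]+1* (1,2)[XXX/.OO/..O]+1 (2,0)[XXX/.O./O.O]+1 (2,1)[XXX/.O./.OO]+1
p4 X@[XXX/OO./..O]: (1,2)[XXX/OOX/..O]-1* (2,0)[XXX/OO./X.O]-1 (2,1)[XXX/OO./.XO]-1
p5 O@[XXX/OOX/..O]: (2,0)[XXX/OOX/O.O]-1 (2,1)[XXX/OOX/.OO]+1*
p6 X@[XXX/OOX/.OO] terminal -1; root [.XX/.../..O] d6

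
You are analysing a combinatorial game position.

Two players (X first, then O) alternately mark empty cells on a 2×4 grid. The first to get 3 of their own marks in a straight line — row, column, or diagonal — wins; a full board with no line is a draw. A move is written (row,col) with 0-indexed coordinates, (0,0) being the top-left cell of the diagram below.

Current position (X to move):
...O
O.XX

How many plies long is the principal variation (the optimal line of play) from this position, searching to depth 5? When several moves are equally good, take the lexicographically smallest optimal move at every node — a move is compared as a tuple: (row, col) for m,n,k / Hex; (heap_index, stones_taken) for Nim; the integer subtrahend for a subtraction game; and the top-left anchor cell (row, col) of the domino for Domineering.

PV length from [...O/O.XX]: 1 ply

[...O/O.XX] X move#1: (0,0):+0/X..O/O.XX, (0,1):+0/.X.O/O.XX, (0,2):+0/..XO/O.XX, (1,1):+1/...O/OXXX*
[...O/OXXX] end (terminal -1, O#2); searched ...O/O.XX to 5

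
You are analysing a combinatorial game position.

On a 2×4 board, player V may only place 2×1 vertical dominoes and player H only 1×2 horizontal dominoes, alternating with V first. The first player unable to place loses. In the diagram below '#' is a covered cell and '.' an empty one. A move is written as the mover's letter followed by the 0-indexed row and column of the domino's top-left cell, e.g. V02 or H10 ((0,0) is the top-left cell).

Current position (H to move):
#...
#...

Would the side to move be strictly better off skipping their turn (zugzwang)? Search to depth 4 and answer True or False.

[#.../#...] H move#1: H01:+1/###./#...*, H02:+1/#.##/#..., H11:+1/#.../###., H12:+1/#.../#.##
[###./#...] V move#2: V03:-1/####/#..#*
[####/#..#] H move#3: H11:+1/####/####*
[####/####] end (terminal -1, V#4); searched #.../#... to 4
if H skipped the turn, V would face:
~ [#.../#...] V move#1: V01:-1/##../##.., V02:+1/#.#./#.#.*, V03:-1/#..#/#..#
~ [#.#./#.#.] end (terminal -1, H#2); searched #.../#... to 4
compare (H): move=+1 vs pass=-1

zugzwang(#.../#..., H) = False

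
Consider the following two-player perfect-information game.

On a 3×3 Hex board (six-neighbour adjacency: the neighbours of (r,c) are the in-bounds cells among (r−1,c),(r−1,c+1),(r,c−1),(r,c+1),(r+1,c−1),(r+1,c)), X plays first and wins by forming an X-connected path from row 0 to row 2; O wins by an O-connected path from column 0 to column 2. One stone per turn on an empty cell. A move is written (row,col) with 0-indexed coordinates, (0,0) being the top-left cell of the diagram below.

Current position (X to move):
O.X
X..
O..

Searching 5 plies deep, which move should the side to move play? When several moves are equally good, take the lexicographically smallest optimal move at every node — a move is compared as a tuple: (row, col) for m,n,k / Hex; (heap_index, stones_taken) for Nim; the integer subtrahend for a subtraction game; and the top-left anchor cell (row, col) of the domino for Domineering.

p1 X@[O.X/X../O..]: (0,1)[OXX/X../O..]-1 (1,1)[O.X/XX./O..]-1 (1,2)[O.X/X.X/O..]+1* (2,1)[O.X/X../OX.]+1 (2,2)[O.X/X../O.X]-1
p2 O@[O.X/X.X/O..]: (0,1)[OOX/X.X/O..]-1* (1,1)[O.X/XOX/O..]-1 (2,1)[O.X/X.X/OO.]-1 (2,2)[O.X/X.X/O.O]-1
p3 X@[OOX/X.X/O..]: (1,1)[OOX/XXX/O..]+1* (2,1)[OOX/X.X/OX.]+1 (2,2)[OOX/X.X/O.X]+1
p4 O@[OOX/XXX/O..]: (2,1)[OOX/XXX/OO.]-1* (2,2)[OOX/XXX/O.O]-1
p5 X@[OOX/XXX/OO.]: (2,2)[OOX/XXX/OOX]+1*
p6 O@[OOX/XXX/OOX] terminal -1; root [O.X/X../O..] d5

X's best at [O.X/X../O..]: (1,2)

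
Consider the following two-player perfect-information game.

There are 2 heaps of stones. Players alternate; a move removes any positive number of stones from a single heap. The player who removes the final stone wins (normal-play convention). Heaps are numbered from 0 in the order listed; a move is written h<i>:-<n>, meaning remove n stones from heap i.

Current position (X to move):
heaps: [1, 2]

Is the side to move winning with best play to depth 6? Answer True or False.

p1 X@[(1,2)]: h0:-1[(0,2)]-1 h1:-1[(1,1)]+1* h1:-2[(1,0)]-1
p2 O@[(1,1)]: h0:-1[(0,1)]-1* h1:-1[(1,0)]-1
p3 X@[(0,1)]: h1:-1[(0,0)]+1*
p4 O@[(0,0)] terminal -1; root [(1,2)] d6

X winning at [(1,2)]: True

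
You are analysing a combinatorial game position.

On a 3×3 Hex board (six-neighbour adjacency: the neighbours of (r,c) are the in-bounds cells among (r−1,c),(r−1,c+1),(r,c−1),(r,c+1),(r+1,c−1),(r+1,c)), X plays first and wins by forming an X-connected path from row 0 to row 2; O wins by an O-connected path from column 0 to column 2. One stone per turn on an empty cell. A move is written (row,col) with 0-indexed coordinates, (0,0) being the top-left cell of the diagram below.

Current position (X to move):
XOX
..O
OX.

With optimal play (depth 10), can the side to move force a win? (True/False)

X winning at [XOX/..O/OX.]: True

p1 X@[XOX/..O/OX.]: (1,0)[XOX/X.O/OX.]-1 (1,1)[XOX/.XO/OX.]+1* (2,2)[XOX/..O/OXX]-1
p2 O@[XOX/.XO/OX.] terminal -1; root [XOX/..O/OX.] d10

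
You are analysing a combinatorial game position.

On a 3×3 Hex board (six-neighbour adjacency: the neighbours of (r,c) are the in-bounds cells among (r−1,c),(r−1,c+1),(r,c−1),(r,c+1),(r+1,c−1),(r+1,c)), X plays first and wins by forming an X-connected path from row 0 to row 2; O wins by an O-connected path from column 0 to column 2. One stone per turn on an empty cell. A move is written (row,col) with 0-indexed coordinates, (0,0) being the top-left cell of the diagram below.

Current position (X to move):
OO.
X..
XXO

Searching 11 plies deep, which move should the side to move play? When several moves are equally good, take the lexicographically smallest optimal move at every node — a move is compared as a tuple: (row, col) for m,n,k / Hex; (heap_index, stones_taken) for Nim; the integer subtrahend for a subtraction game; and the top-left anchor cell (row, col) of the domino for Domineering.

[OO./X../XXO] X move#1: (0,2):+1/OOX/X../XXO*, (1,1):-1/OO./XX./XXO, (1,2):-1/OO./X.X/XXO
[OOX/X../XXO] O move#2: (1,1):-1/OOX/XO./XXO*, (1,2):-1/OOX/X.O/XXO
[OOX/XO./XXO] X move#3: (1,2):+1/OOX/XOX/XXO*
[OOX/XOX/XXO] end (terminal -1, O#4); searched OO./X../XXO to 11

X's best at [OO./X../XXO]: (0,2)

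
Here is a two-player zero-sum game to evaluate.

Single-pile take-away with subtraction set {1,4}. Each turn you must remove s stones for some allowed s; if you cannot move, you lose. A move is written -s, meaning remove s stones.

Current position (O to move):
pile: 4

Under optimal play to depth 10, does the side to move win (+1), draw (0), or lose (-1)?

value(4, O) = +1

ply 1, O at 4 | -1=-1→3; -4=+1→0*
ply 2: 0 is terminal -1 (X); from 4 depth 10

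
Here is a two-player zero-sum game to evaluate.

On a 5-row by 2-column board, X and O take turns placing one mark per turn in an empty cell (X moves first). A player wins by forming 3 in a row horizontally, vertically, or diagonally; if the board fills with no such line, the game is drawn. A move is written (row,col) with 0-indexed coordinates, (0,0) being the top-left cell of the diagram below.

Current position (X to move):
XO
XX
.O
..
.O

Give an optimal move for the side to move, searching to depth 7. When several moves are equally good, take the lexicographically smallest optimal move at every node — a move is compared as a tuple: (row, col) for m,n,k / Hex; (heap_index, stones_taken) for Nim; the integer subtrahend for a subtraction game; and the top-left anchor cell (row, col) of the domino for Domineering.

ply 1, X at XO/XX/.O/../.O | (2,0)=+1→XO/XX/XO/../.O*; (3,0)=-1→XO/XX/.O/X./.O; (3,1)=+0→XO/XX/.O/.X/.O; (4,0)=-1→XO/XX/.O/../XO
ply 2: XO/XX/XO/../.O is terminal -1 (O); from XO/XX/.O/../.O depth 7

X's best at [XO/XX/.O/../.O]: (2,0)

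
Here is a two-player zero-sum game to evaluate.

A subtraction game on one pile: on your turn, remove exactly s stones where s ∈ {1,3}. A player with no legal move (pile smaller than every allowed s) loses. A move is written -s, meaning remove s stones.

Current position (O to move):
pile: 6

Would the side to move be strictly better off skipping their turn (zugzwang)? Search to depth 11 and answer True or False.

zugzwang(6, O) = True

[6] O move#1: -1:-1/5*, -3:-1/3
[5] X move#2: -1:+1/4*, -3:+1/2
[4] O move#3: -1:-1/3*, -3:-1/1
[3] X move#4: -1:+1/2*, -3:+1/0
[2] O move#5: -1:-1/1*
[1] X move#6: -1:+1/0*
[0] end (terminal -1, O#7); searched 6 to 11
pass branch (X moves first from the same position):
  | [6] X move#1: -1:-1/5*, -3:-1/3
  | [5] O move#2: -1:+1/4*, -3:+1/2
  | [4] X move#3: -1:-1/3*, -3:-1/1
  | [3] O move#4: -1:+1/2*, -3:+1/0
  | [2] X move#5: -1:-1/1*
  | [1] O move#6: -1:+1/0*
  | [0] end (terminal -1, X#7); searched 6 to 11
O moving scores -1; O passing scores +1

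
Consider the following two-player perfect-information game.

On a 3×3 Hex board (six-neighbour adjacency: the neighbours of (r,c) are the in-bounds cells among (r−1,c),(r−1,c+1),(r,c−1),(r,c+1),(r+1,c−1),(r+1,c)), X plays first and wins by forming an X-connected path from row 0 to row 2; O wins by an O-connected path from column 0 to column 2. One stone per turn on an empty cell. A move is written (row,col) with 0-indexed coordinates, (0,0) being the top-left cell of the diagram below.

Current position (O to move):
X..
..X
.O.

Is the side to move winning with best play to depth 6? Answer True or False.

O winning at [X../..X/.O.]: True

[X../..X/.O.] O move#1: (0,1):-1/XO./..X/.O., (0,2):-1/X.O/..X/.O., (1,0):-1/X../O.X/.O., (1,1):+1/X../.OX/.O.*, (2,0):-1/X../..X/OO., (2,2):-1/X../..X/.OO
[X../.OX/.O.] X move#2: (0,1):-1/XX./.OX/.O.*, (0,2):-1/X.X/.OX/.O., (1,0):-1/X../XOX/.O., (2,0):-1/X../.OX/XO., (2,2):-1/X../.OX/.OX
[XX./.OX/.O.] O move#3: (0,2):+1/XXO/.OX/.O.*, (1,0):+1/XX./OOX/.O., (2,0):+1/XX./.OX/OO., (2,2):+1/XX./.OX/.OO
[XXO/.OX/.O.] X move#4: (1,0):-1/XXO/XOX/.O.*, (2,0):-1/XXO/.OX/XO., (2,2):-1/XXO/.OX/.OX
[XXO/XOX/.O.] O move#5: (2,0):+1/XXO/XOX/OO.*, (2,2):-1/XXO/XOX/.OO
[XXO/XOX/OO.] end (terminal -1, X#6); searched X../..X/.O. to 6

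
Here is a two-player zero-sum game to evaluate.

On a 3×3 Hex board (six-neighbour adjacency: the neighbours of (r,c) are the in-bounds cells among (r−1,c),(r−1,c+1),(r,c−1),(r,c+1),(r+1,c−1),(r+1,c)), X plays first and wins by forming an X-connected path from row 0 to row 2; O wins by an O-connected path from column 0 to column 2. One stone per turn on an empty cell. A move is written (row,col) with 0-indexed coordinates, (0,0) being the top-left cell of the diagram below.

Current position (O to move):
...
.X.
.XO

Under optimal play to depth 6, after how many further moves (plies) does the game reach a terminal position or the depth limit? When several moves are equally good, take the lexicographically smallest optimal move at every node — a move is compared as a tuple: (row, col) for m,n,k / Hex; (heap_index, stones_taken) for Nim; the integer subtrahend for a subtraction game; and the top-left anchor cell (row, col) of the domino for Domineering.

[.../.X./.XO] O move#1: (0,0):-1/O../.X./.XO*, (0,1):-1/.O./.X./.XO, (0,2):-1/..O/.X./.XO, (1,0):-1/.../OX./.XO, (1,2):-1/.../.XO/.XO, (2,0):-1/.../.X./OXO
[O../.X./.XO] X move#2: (0,1):+1/OX./.X./.XO*, (0,2):+1/O.X/.X./.XO, (1,0):+1/O../XX./.XO, (1,2):+1/O../.XX/.XO, (2,0):+1/O../.X./XXO
[OX./.X./.XO] end (terminal -1, O#3); searched .../.X./.XO to 6

PV length from [.../.X./.XO]: 2 plies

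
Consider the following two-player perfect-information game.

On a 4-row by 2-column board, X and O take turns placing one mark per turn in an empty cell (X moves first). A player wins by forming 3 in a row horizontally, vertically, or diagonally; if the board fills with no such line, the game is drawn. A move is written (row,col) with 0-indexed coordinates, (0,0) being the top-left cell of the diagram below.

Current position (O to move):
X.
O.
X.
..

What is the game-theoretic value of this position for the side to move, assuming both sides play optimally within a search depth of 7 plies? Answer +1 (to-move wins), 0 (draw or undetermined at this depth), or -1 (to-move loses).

value(X./O./X./.., O) = 0

ply 1, O at X./O./X./.. | (0,1)=+0→XO/O./X./..*; (1,1)=+0→X./OO/X./..; (2,1)=+0→X./O./XO/..; (3,0)=+0→X./O./X./O.; (3,1)=+0→X./O./X./.O
ply 2, X at XO/O./X./.. | (1,1)=+0→XO/OX/X./..*; (2,1)=+0→XO/O./XX/..; (3,0)=+0→XO/O./X./X.; (3,1)=+0→XO/O./X./.X
ply 3, O at XO/OX/X./.. | (2,1)=+0→XO/OX/XO/..*; (3,0)=+0→XO/OX/X./O.; (3,1)=+0→XO/OX/X./.O
ply 4, X at XO/OX/XO/.. | (3,0)=+0→XO/OX/XO/X.*; (3,1)=+0→XO/OX/XO/.X
ply 5, O at XO/OX/XO/X. | (3,1)=+0→XO/OX/XO/XO*
ply 6: XO/OX/XO/XO is terminal +0 (X); from X./O./X./.. depth 7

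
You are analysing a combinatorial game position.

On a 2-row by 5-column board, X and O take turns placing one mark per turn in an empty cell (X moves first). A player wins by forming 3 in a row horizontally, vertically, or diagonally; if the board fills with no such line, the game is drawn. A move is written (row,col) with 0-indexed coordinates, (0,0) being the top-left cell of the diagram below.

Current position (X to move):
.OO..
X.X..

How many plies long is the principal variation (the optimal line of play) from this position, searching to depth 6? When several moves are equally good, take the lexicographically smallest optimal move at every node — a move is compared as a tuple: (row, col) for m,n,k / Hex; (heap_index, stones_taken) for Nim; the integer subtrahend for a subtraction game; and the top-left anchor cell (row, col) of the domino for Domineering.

[.OO../X.X..] X move#1: (0,0):-1/XOO../X.X.., (0,3):-1/.OOX./X.X.., (0,4):-1/.OO.X/X.X.., (1,1):+1/.OO../XXX..*, (1,3):-1/.OO../X.XX., (1,4):-1/.OO../X.X.X
[.OO../XXX..] end (terminal -1, O#2); searched .OO../X.X.. to 6

PV length from [.OO../X.X..]: 1 ply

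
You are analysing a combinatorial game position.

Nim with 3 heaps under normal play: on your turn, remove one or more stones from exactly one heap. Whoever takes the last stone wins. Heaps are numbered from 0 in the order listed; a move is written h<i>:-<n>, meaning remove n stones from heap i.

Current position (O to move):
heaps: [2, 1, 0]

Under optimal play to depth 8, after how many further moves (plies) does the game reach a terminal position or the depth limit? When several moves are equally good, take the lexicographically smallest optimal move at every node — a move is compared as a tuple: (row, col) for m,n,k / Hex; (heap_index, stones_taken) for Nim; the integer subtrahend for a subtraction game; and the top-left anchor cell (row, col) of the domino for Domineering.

PV length from [(2,1,0)]: 3 plies

ply 1, O at (2,1,0) | h0:-1=+1→(1,1,0)*; h0:-2=-1→(0,1,0); h1:-1=-1→(2,0,0)
ply 2, X at (1,1,0) | h0:-1=-1→(0,1,0)*; h1:-1=-1→(1,0,0)
ply 3, O at (0,1,0) | h1:-1=+1→(0,0,0)*
ply 4: (0,0,0) is terminal -1 (X); from (2,1,0) depth 8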